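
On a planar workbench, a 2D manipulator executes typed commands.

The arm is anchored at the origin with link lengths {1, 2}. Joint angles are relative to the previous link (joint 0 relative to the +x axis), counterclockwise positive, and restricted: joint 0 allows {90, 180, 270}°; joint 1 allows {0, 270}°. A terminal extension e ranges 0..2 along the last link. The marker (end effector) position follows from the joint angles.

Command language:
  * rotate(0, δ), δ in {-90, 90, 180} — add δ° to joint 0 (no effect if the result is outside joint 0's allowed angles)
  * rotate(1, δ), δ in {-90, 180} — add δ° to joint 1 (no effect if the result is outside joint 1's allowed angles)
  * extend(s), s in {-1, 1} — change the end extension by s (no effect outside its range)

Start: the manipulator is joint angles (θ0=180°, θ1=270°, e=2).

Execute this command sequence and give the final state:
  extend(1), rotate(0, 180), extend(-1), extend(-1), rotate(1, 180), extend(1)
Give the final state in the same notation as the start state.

joint angles (θ0=180°, θ1=270°, e=1)

t0: joint angles (θ0=180°, θ1=270°, e=2)
1. extend(1) → joint angles (θ0=180°, θ1=270°, e=2)
2. rotate(0, 180) → joint angles (θ0=180°, θ1=270°, e=2)
3. extend(-1) → joint angles (θ0=180°, θ1=270°, e=1)
4. extend(-1) → joint angles (θ0=180°, θ1=270°, e=0)
5. rotate(1, 180) → joint angles (θ0=180°, θ1=270°, e=0)
6. extend(1) → joint angles (θ0=180°, θ1=270°, e=1)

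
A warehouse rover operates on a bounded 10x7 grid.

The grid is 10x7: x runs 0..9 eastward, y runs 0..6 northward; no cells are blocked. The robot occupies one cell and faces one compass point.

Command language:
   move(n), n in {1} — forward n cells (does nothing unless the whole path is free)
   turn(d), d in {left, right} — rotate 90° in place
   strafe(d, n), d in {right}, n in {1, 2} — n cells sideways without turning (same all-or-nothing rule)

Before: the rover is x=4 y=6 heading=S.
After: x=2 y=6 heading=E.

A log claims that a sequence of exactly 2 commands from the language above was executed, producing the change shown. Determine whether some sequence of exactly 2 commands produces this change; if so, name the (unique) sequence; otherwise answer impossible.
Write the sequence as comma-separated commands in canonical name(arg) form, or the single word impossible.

strafe(right, 2), turn(left)

key: running turn(left) before strafe(right, 2) would end elsewhere — order is forced
begin: x=4 y=6 heading=S
1. strafe(right, 2) → x=2 y=6 heading=S
2. turn(left) → x=2 y=6 heading=E
no other 2-command option fits: unique.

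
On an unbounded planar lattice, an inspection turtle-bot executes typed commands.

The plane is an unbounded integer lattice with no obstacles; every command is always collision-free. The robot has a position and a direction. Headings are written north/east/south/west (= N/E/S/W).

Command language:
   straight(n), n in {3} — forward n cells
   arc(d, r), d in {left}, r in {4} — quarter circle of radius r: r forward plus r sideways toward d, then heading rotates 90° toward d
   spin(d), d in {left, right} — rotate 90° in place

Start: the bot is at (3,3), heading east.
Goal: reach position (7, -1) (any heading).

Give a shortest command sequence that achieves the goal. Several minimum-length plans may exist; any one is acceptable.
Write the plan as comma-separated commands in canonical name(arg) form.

spin(right), arc(left, 4)

t0: at (3,3), heading east
t=1 spin(right) ⇒ at (3,3), heading south
t=2 arc(left, 4) ⇒ at (7,-1), heading east
nothing shorter than 2 reaches the goal.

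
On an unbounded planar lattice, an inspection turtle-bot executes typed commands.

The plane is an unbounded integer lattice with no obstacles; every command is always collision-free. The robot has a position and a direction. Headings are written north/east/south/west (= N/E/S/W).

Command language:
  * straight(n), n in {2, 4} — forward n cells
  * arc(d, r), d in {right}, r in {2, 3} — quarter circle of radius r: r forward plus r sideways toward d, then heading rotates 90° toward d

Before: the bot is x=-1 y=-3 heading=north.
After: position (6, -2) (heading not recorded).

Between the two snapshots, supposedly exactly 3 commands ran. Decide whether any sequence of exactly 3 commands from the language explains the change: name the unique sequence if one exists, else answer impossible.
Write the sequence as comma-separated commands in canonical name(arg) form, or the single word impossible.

arc(right, 3), straight(2), arc(right, 2)

key: order matters: swapping arc(right, 3) and arc(right, 2) lands elsewhere
t0: x=-1 y=-3 heading=north
t=1 arc(right, 3) ⇒ x=2 y=0 heading=east
t=2 straight(2) ⇒ x=4 y=0 heading=east
t=3 arc(right, 2) ⇒ x=6 y=-2 heading=south
all 64 alternatives checked — unique.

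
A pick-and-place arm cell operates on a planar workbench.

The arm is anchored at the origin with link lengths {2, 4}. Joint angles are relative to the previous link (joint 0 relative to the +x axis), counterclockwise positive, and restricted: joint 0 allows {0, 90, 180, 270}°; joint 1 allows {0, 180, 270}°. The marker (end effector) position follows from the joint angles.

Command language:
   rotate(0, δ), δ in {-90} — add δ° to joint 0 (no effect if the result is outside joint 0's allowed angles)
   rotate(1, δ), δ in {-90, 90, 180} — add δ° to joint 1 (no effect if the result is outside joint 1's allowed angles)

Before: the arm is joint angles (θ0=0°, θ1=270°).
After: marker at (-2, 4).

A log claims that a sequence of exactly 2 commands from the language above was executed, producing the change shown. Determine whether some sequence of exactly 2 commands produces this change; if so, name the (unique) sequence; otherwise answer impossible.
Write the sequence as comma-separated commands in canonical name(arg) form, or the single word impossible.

rotate(0, -90), rotate(0, -90)

start: joint angles (θ0=0°, θ1=270°)
step 1 (rotate(0, -90)): joint angles (θ0=270°, θ1=270°)
step 2 (rotate(0, -90)): joint angles (θ0=180°, θ1=270°)
no rival 2-sequence matches.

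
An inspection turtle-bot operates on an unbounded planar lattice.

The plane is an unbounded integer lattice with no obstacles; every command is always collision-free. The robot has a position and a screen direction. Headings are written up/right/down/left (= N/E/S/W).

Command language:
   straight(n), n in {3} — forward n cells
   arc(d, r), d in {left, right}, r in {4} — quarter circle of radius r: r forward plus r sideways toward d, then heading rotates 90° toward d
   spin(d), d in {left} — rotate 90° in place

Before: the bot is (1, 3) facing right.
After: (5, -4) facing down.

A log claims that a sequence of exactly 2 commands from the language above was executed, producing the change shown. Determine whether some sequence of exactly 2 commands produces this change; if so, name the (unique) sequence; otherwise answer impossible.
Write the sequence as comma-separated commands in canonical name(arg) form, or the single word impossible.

arc(right, 4), straight(3)

key: cell and facing (now S) both changed — the 2 commands mix motion and turning
initial: (1, 3) facing right
t=1 arc(right, 4) ⇒ (5, -1) facing down
t=2 straight(3) ⇒ (5, -4) facing down
no rival 2-sequence matches.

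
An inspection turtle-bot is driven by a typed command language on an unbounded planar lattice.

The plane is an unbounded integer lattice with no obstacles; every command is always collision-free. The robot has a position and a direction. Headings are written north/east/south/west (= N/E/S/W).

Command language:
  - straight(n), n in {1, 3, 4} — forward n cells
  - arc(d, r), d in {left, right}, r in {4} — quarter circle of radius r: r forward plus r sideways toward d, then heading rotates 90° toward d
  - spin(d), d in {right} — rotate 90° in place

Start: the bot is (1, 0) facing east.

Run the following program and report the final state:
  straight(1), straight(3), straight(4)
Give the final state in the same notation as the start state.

initial: (1, 0) facing east
step 1 (straight(1)): (2, 0) facing east
step 2 (straight(3)): (5, 0) facing east
step 3 (straight(4)): (9, 0) facing east

(9, 0) facing east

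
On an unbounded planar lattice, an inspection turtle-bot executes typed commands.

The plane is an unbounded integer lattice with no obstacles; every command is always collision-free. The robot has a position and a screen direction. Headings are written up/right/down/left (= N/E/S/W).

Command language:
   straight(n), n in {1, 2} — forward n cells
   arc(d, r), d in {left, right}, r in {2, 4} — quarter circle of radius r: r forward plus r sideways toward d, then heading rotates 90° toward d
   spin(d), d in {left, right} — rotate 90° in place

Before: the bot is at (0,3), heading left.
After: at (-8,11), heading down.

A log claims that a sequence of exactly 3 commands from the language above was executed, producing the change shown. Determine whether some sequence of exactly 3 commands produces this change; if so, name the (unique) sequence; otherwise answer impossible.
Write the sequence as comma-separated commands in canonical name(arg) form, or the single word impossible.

arc(right, 4), arc(left, 4), spin(left)

key: cell and facing (now S) both changed — the 3 commands mix motion and turning
t0: at (0,3), heading left
step 1 (arc(right, 4)): at (-4,7), heading up
step 2 (arc(left, 4)): at (-8,11), heading left
step 3 (spin(left)): at (-8,11), heading down
uniquely the one of 512 3-step routes that fits.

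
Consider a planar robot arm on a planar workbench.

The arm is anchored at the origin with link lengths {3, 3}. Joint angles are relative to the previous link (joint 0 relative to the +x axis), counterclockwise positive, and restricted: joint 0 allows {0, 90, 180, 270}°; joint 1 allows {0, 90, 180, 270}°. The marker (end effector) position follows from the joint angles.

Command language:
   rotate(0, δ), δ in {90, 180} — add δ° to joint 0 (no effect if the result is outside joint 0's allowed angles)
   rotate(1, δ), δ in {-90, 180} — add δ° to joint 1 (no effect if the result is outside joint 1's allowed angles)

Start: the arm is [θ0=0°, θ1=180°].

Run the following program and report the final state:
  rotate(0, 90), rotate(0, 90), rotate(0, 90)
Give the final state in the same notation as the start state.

start: [θ0=0°, θ1=180°]
step 1 (rotate(0, 90)): [θ0=90°, θ1=180°]
step 2 (rotate(0, 90)): [θ0=180°, θ1=180°]
step 3 (rotate(0, 90)): [θ0=270°, θ1=180°]

[θ0=270°, θ1=180°]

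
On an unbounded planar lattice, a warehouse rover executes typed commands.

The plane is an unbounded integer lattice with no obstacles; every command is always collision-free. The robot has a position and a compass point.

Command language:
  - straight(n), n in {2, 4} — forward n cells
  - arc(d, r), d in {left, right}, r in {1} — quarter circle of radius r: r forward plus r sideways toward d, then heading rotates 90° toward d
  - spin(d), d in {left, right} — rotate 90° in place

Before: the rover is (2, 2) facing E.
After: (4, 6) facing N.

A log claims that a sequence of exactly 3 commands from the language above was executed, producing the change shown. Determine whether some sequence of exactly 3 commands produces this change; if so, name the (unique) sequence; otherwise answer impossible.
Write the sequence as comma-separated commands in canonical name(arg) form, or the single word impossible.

straight(2), spin(left), straight(4)

key: cell and facing (now N) both changed — the 3 commands mix motion and turning
begin: (2, 2) facing E
1. straight(2) → (4, 2) facing E
2. spin(left) → (4, 2) facing N
3. straight(4) → (4, 6) facing N
uniquely the one of 216 3-step routes that fits.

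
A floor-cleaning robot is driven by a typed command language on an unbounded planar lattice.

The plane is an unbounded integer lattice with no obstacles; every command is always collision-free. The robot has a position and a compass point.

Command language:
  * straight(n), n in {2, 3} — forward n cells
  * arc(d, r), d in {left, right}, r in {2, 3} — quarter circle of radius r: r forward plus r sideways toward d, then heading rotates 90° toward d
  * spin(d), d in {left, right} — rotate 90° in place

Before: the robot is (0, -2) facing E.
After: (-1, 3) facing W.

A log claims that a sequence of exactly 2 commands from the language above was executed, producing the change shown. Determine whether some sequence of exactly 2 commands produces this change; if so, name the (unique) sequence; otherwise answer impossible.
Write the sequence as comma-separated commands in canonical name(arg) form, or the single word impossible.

key: position moved to (-1,3) AND the heading swung to W — translation plus rotation needed
from: (0, -2) facing E
1. arc(left, 2) → (2, 0) facing N
2. arc(left, 3) → (-1, 3) facing W
no rival 2-sequence matches.

arc(left, 2), arc(left, 3)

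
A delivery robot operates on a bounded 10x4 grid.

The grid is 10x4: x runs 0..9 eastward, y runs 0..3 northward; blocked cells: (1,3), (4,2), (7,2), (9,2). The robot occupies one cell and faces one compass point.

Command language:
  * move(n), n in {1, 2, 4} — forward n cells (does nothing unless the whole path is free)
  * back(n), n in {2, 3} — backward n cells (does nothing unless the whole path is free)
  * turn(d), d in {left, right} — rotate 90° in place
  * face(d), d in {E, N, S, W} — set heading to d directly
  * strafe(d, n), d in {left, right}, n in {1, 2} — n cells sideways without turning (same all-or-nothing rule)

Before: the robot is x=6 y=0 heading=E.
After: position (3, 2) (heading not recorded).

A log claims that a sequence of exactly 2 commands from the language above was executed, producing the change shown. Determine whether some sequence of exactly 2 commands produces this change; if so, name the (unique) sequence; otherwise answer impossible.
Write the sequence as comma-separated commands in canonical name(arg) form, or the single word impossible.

key: running strafe(left, 2) before back(3) would end elsewhere — order is forced
t0: x=6 y=0 heading=E
[1] after back(3): x=3 y=0 heading=E
[2] after strafe(left, 2): x=3 y=2 heading=E
no other 2-command option fits: unique.

back(3), strafe(left, 2)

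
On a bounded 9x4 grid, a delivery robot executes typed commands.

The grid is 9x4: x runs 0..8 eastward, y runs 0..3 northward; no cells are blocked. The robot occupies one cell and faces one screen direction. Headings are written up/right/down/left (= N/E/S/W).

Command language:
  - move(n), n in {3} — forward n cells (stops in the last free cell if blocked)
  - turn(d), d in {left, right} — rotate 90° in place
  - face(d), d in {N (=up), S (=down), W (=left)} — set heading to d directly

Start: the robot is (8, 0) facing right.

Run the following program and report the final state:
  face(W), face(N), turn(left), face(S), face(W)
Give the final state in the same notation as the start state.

(8, 0) facing left

start: (8, 0) facing right
[1] after face(W): (8, 0) facing left
[2] after face(N): (8, 0) facing up
[3] after turn(left): (8, 0) facing left
[4] after face(S): (8, 0) facing down
[5] after face(W): (8, 0) facing left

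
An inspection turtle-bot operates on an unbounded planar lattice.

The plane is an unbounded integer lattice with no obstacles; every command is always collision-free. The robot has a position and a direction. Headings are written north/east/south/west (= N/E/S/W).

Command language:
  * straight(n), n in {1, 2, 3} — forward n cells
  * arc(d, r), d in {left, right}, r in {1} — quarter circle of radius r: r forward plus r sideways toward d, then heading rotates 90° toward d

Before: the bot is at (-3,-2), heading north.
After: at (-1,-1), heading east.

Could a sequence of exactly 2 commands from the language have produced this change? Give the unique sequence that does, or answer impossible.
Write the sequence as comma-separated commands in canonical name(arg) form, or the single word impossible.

arc(right, 1), straight(1)

key: cell and facing (now E) both changed — the 2 commands mix motion and turning
initial: at (-3,-2), heading north
step 1 (arc(right, 1)): at (-2,-1), heading east
step 2 (straight(1)): at (-1,-1), heading east
all 25 alternatives checked — unique.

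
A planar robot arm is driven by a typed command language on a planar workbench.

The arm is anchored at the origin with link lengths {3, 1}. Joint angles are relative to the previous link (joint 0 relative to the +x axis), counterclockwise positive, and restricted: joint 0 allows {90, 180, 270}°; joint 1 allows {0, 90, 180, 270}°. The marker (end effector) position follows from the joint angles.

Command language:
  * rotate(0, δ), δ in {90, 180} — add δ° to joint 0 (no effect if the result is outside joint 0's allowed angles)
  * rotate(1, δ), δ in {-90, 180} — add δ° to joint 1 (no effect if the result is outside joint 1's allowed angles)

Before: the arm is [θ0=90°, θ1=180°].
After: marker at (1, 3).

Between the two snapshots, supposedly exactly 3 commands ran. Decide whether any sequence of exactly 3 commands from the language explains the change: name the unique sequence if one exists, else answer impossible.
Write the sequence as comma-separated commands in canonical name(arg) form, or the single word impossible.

initial: [θ0=90°, θ1=180°]
1. rotate(1, -90) → [θ0=90°, θ1=90°]
2. rotate(1, -90) → [θ0=90°, θ1=0°]
3. rotate(1, -90) → [θ0=90°, θ1=270°]
all 64 alternatives checked — unique.

rotate(1, -90), rotate(1, -90), rotate(1, -90)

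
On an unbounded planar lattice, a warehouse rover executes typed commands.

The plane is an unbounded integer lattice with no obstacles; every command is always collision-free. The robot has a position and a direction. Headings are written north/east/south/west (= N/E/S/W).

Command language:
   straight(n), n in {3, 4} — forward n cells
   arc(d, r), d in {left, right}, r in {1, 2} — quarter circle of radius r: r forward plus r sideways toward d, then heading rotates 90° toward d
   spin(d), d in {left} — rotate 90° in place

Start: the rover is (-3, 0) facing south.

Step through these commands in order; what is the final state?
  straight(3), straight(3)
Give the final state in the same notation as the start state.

(-3, -6) facing south

t0: (-3, 0) facing south
[1] after straight(3): (-3, -3) facing south
[2] after straight(3): (-3, -6) facing south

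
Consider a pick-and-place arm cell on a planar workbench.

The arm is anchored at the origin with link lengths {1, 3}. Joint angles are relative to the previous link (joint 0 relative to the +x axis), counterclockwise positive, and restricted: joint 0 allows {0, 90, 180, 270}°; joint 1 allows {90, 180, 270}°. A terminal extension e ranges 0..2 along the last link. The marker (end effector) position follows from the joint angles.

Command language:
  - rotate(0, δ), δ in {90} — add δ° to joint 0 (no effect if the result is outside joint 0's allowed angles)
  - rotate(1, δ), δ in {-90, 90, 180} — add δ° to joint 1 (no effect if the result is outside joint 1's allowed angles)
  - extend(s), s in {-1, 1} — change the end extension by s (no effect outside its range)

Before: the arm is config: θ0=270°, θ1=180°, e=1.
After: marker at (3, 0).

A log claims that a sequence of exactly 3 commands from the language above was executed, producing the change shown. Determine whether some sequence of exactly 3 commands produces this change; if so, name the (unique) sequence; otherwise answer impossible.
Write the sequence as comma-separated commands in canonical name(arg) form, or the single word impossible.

initial: config: θ0=270°, θ1=180°, e=1
[1] after rotate(0, 90): config: θ0=0°, θ1=180°, e=1
[2] after rotate(0, 90): config: θ0=90°, θ1=180°, e=1
[3] after rotate(0, 90): config: θ0=180°, θ1=180°, e=1
no rival 3-sequence matches.

rotate(0, 90), rotate(0, 90), rotate(0, 90)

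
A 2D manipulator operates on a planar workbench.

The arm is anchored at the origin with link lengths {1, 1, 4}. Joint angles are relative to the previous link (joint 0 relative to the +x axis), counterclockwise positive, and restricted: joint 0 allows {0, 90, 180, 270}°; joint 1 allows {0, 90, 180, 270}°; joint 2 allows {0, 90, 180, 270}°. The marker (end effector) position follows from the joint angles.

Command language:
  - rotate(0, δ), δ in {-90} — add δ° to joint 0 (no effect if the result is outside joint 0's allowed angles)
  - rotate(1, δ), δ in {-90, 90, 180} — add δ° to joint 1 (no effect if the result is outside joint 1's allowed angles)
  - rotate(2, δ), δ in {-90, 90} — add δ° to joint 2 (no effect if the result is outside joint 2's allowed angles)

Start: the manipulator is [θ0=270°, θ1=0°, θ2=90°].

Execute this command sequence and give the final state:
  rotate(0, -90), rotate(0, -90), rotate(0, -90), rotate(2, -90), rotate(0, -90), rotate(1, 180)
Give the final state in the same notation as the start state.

from: [θ0=270°, θ1=0°, θ2=90°]
t=1 rotate(0, -90) ⇒ [θ0=180°, θ1=0°, θ2=90°]
t=2 rotate(0, -90) ⇒ [θ0=90°, θ1=0°, θ2=90°]
t=3 rotate(0, -90) ⇒ [θ0=0°, θ1=0°, θ2=90°]
t=4 rotate(2, -90) ⇒ [θ0=0°, θ1=0°, θ2=0°]
t=5 rotate(0, -90) ⇒ [θ0=270°, θ1=0°, θ2=0°]
t=6 rotate(1, 180) ⇒ [θ0=270°, θ1=180°, θ2=0°]

[θ0=270°, θ1=180°, θ2=0°]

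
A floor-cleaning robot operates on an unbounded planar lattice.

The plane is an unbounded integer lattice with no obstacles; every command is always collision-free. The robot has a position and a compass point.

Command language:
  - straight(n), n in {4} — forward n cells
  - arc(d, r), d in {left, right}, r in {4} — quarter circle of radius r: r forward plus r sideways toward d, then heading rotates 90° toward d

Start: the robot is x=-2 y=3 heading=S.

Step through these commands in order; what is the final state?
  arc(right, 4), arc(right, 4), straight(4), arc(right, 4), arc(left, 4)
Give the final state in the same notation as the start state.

from: x=-2 y=3 heading=S
t=1 arc(right, 4) ⇒ x=-6 y=-1 heading=W
t=2 arc(right, 4) ⇒ x=-10 y=3 heading=N
t=3 straight(4) ⇒ x=-10 y=7 heading=N
t=4 arc(right, 4) ⇒ x=-6 y=11 heading=E
t=5 arc(left, 4) ⇒ x=-2 y=15 heading=N

x=-2 y=15 heading=N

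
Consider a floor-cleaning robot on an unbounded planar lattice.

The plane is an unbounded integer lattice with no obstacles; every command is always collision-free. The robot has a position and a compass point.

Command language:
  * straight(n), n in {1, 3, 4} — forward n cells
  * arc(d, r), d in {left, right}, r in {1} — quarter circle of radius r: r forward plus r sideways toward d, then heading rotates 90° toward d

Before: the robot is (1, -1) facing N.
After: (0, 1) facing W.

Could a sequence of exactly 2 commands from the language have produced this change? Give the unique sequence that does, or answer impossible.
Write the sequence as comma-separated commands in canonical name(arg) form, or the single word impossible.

key: cell and facing (now W) both changed — the 2 commands mix motion and turning
initial: (1, -1) facing N
step 1 (straight(1)): (1, 0) facing N
step 2 (arc(left, 1)): (0, 1) facing W
uniquely the one of 25 2-step routes that fits.

straight(1), arc(left, 1)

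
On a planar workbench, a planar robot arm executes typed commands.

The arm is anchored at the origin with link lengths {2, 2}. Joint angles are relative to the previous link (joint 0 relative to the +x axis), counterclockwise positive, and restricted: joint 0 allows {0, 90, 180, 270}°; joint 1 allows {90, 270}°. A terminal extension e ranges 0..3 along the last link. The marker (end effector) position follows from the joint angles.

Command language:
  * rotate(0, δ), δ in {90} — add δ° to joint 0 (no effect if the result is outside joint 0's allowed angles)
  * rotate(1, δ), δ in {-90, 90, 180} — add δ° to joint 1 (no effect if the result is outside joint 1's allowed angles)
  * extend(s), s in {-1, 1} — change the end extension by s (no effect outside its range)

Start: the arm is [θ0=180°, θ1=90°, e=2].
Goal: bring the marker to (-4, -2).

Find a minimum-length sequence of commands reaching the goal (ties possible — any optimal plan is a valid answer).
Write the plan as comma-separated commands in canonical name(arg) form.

from: [θ0=180°, θ1=90°, e=2]
[1] after rotate(0, 90): [θ0=270°, θ1=90°, e=2]
[2] after rotate(1, 180): [θ0=270°, θ1=270°, e=2]
no 1-step plan works, so 2 is optimal.

rotate(0, 90), rotate(1, 180)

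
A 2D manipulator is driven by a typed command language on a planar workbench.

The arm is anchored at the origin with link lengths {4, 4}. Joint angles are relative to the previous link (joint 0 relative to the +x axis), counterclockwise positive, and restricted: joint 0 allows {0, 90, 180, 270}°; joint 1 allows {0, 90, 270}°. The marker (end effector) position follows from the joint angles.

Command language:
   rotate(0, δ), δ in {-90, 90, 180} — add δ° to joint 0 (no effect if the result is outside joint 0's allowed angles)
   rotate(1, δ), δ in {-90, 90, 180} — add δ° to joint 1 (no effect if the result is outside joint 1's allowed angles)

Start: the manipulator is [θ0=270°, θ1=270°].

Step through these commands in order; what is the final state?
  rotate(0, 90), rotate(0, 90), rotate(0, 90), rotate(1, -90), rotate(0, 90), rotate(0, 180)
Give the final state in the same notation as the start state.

t0: [θ0=270°, θ1=270°]
1. rotate(0, 90) → [θ0=0°, θ1=270°]
2. rotate(0, 90) → [θ0=90°, θ1=270°]
3. rotate(0, 90) → [θ0=180°, θ1=270°]
4. rotate(1, -90) → [θ0=180°, θ1=270°]
5. rotate(0, 90) → [θ0=270°, θ1=270°]
6. rotate(0, 180) → [θ0=90°, θ1=270°]

[θ0=90°, θ1=270°]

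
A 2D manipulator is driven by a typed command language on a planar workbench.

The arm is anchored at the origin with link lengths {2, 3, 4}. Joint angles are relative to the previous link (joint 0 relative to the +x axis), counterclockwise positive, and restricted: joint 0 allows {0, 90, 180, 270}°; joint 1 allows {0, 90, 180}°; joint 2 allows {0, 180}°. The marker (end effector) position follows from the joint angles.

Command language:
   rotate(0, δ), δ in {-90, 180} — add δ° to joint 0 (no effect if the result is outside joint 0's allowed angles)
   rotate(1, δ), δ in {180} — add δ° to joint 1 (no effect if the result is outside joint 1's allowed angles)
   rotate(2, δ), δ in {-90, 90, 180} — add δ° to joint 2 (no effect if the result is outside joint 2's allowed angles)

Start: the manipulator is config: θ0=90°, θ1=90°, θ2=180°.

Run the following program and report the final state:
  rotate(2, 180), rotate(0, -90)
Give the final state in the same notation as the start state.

initial: config: θ0=90°, θ1=90°, θ2=180°
1. rotate(2, 180) → config: θ0=90°, θ1=90°, θ2=0°
2. rotate(0, -90) → config: θ0=0°, θ1=90°, θ2=0°

config: θ0=0°, θ1=90°, θ2=0°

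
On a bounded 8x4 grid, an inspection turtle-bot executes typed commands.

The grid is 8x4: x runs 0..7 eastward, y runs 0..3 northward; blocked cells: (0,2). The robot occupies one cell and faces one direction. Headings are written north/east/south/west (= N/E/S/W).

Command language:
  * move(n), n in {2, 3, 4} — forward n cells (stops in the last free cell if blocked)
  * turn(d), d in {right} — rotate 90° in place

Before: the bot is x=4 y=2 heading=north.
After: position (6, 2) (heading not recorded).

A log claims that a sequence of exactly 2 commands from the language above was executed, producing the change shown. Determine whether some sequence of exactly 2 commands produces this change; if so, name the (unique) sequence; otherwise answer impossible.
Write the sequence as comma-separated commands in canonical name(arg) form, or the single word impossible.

key: order matters: swapping turn(right) and move(2) lands elsewhere
initial: x=4 y=2 heading=north
1. turn(right) → x=4 y=2 heading=east
2. move(2) → x=6 y=2 heading=east
no rival 2-sequence matches.

turn(right), move(2)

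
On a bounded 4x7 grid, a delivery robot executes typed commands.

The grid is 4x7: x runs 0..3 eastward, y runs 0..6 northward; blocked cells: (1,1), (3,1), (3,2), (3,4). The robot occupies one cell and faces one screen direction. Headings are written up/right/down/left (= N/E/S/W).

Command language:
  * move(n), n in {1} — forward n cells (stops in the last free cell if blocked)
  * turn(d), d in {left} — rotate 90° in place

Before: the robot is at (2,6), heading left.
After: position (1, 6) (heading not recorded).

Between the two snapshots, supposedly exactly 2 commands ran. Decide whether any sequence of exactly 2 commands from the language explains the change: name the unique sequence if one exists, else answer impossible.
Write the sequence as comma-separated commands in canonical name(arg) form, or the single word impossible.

move(1), turn(left)

key: running turn(left) before move(1) would end elsewhere — order is forced
begin: at (2,6), heading left
[1] after move(1): at (1,6), heading left
[2] after turn(left): at (1,6), heading down
no other 2-command option fits: unique.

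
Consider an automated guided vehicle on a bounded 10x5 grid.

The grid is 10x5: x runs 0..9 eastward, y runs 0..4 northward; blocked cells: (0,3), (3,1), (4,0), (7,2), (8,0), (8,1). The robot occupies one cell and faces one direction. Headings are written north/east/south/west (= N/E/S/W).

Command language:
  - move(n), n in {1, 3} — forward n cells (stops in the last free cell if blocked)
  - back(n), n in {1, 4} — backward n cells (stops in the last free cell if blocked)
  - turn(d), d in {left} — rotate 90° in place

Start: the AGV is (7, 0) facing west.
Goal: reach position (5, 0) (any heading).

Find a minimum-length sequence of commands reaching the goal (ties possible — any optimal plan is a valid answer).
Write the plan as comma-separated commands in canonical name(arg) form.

initial: (7, 0) facing west
t=1 move(3) ⇒ (5, 0) facing west
shorter routes all fall short; 1 is best.

move(3)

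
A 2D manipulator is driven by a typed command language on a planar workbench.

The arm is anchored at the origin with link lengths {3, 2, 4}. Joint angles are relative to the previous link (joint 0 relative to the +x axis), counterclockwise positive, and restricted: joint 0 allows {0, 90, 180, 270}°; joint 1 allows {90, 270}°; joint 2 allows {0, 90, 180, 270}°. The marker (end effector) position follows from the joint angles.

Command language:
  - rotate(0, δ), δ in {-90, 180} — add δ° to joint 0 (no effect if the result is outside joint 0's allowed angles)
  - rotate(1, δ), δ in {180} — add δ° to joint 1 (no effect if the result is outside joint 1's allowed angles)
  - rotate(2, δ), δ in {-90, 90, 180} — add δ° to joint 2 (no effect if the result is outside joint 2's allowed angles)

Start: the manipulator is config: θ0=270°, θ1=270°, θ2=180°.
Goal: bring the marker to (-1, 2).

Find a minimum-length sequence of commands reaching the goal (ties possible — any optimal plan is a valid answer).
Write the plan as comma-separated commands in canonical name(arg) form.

rotate(0, -90), rotate(2, -90), rotate(0, 180), rotate(1, 180)

start: config: θ0=270°, θ1=270°, θ2=180°
t=1 rotate(0, -90) ⇒ config: θ0=180°, θ1=270°, θ2=180°
t=2 rotate(2, -90) ⇒ config: θ0=180°, θ1=270°, θ2=90°
t=3 rotate(0, 180) ⇒ config: θ0=0°, θ1=270°, θ2=90°
t=4 rotate(1, 180) ⇒ config: θ0=0°, θ1=90°, θ2=90°
nothing shorter than 4 reaches the goal.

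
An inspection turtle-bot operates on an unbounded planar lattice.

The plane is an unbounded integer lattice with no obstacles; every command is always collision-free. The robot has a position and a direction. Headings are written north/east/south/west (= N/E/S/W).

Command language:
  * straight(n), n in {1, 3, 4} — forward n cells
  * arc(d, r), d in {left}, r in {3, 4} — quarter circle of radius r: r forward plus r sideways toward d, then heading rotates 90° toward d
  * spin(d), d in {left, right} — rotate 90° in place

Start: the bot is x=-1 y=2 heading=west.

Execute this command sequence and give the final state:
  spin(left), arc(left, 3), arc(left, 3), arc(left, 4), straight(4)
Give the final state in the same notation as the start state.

x=-3 y=6 heading=west

from: x=-1 y=2 heading=west
[1] after spin(left): x=-1 y=2 heading=south
[2] after arc(left, 3): x=2 y=-1 heading=east
[3] after arc(left, 3): x=5 y=2 heading=north
[4] after arc(left, 4): x=1 y=6 heading=west
[5] after straight(4): x=-3 y=6 heading=west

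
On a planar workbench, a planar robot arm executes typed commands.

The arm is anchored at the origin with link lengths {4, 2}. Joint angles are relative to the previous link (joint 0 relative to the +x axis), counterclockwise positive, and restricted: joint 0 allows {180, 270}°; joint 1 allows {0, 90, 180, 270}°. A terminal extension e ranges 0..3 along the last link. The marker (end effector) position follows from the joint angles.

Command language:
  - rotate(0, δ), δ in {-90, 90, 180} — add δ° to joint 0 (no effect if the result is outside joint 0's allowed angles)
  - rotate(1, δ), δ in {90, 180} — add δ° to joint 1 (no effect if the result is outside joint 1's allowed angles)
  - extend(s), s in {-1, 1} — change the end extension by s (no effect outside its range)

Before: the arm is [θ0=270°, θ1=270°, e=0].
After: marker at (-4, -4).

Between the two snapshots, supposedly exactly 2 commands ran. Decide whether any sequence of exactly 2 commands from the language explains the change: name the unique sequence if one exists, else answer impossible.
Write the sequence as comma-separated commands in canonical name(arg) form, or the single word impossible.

extend(1), extend(1)

start: [θ0=270°, θ1=270°, e=0]
step 1 (extend(1)): [θ0=270°, θ1=270°, e=1]
step 2 (extend(1)): [θ0=270°, θ1=270°, e=2]
no rival 2-sequence matches.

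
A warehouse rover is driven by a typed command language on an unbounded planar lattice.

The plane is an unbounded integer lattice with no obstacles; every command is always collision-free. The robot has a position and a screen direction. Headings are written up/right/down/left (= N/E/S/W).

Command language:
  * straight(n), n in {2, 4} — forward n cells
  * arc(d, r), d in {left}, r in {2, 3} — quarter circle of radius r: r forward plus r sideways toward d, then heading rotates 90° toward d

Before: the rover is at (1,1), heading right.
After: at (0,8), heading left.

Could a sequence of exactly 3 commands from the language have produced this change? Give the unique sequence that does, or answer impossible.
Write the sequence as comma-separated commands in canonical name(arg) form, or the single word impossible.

key: cell and facing (now W) both changed — the 3 commands mix motion and turning
begin: at (1,1), heading right
[1] after arc(left, 2): at (3,3), heading up
[2] after straight(2): at (3,5), heading up
[3] after arc(left, 3): at (0,8), heading left
no rival 3-sequence matches.

arc(left, 2), straight(2), arc(left, 3)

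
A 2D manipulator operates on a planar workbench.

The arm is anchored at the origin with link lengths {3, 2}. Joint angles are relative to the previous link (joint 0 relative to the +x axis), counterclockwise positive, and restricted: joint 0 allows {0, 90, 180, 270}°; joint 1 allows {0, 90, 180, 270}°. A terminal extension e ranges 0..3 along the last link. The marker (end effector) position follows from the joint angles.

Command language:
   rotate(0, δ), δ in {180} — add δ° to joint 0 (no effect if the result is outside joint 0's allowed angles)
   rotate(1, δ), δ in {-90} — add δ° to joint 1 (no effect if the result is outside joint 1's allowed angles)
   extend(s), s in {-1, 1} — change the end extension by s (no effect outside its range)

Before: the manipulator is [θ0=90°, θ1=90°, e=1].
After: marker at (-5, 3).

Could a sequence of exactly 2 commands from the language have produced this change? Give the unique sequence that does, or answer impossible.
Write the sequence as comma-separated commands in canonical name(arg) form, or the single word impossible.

extend(1), extend(1)

start: [θ0=90°, θ1=90°, e=1]
[1] after extend(1): [θ0=90°, θ1=90°, e=2]
[2] after extend(1): [θ0=90°, θ1=90°, e=3]
no other 2-command option fits: unique.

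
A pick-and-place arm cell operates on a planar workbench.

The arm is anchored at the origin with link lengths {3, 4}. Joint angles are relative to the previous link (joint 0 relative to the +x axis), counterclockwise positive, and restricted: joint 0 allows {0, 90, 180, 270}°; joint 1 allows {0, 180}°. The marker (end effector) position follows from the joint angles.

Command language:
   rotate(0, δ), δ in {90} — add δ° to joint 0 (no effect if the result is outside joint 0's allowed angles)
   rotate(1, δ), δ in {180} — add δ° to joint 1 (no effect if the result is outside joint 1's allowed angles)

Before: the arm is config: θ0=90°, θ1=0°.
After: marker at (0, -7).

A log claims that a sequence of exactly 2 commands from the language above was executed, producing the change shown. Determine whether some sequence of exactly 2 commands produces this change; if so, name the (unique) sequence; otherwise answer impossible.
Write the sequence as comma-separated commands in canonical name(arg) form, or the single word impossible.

begin: config: θ0=90°, θ1=0°
[1] after rotate(0, 90): config: θ0=180°, θ1=0°
[2] after rotate(0, 90): config: θ0=270°, θ1=0°
no rival 2-sequence matches.

rotate(0, 90), rotate(0, 90)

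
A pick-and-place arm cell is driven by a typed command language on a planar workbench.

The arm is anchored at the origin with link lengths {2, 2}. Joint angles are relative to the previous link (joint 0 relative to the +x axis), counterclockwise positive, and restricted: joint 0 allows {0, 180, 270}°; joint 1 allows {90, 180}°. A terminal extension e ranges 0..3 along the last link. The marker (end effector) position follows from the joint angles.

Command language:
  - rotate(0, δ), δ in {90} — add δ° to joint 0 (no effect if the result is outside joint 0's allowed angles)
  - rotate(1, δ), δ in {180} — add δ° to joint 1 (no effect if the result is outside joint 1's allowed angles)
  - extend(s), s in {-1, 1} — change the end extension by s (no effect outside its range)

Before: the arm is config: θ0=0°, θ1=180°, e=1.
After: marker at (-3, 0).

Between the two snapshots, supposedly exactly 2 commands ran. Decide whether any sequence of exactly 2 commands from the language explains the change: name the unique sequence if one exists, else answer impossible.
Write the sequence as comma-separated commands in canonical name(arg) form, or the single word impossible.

from: config: θ0=0°, θ1=180°, e=1
t=1 extend(1) ⇒ config: θ0=0°, θ1=180°, e=2
t=2 extend(1) ⇒ config: θ0=0°, θ1=180°, e=3
all 16 alternatives checked — unique.

extend(1), extend(1)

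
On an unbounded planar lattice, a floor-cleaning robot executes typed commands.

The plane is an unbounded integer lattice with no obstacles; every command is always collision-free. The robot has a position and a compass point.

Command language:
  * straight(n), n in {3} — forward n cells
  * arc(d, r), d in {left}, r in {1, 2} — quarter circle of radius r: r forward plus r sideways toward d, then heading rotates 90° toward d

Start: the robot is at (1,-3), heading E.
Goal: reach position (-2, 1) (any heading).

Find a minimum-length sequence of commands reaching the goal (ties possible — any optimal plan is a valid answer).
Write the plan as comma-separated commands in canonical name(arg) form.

arc(left, 2), arc(left, 2), straight(3)

from: at (1,-3), heading E
[1] after arc(left, 2): at (3,-1), heading N
[2] after arc(left, 2): at (1,1), heading W
[3] after straight(3): at (-2,1), heading W
shorter routes all fall short; 3 is best.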